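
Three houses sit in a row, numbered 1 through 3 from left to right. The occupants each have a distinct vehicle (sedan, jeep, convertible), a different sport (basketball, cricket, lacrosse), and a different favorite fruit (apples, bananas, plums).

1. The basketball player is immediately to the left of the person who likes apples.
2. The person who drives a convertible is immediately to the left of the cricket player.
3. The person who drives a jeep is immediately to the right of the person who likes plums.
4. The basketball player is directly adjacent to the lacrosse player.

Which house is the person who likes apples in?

3

The person who drives a convertible is narrowed to house 1 or 2; consider each.
Placing it in house 1 leads to a contradiction, so it's in house 2.
Clue 2 places the cricket player in house 3.
House 1 vehicle: only sedan fits.
That leaves jeep as the vehicle for house 3.
By clue 3, the person who likes plums is in house 2.
That leaves bananas as the favorite fruit for house 1.
The only favorite fruit still possible for house 3 is apples.
By clue 1, the basketball player is in house 2.
The lacrosse player is in house 1 (clue 4).
So: house 1 = sedan/lacrosse/bananas, house 2 = convertible/basketball/plums, house 3 = jeep/cricket/apples.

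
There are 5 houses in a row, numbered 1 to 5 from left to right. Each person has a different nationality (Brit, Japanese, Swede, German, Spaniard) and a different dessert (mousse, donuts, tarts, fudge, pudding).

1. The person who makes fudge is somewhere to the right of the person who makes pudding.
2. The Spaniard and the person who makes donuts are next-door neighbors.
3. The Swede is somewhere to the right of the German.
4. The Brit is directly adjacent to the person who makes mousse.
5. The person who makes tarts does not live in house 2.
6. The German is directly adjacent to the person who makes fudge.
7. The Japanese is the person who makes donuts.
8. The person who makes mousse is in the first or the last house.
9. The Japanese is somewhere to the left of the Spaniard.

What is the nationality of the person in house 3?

German

The Brit is narrowed to house 2 or 4; consider each.
Placing it in house 2 leads to a contradiction, so it's in house 4.
Clue 4 places the person who makes mousse in house 5.
The only nationality still possible for house 5 is Swede.
The Japanese is narrowed to house 1 or 2; consider each.
Placing it in house 2 leads to a contradiction, so it's in house 1.
Clue 7: the person who makes donuts is in house 1.
From clue 2, the Spaniard must be in house 2.
House 3's nationality must be German (nothing else left).
The only dessert still possible for house 2 is pudding.
By clue 6, the person who makes fudge is in house 4.
So house 3 gets tarts for dessert.
So: house 1 = Japanese/donuts, house 2 = Spaniard/pudding, house 3 = German/tarts, house 4 = Brit/fudge, house 5 = Swede/mousse.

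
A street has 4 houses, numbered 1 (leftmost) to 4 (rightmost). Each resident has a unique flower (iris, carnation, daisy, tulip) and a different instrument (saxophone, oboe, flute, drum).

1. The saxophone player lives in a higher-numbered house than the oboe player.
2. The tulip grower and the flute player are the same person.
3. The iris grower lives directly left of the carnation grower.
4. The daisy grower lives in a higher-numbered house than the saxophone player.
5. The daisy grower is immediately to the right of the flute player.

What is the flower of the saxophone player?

carnation

So house 4 gets drum for instrument.
House 1's flower must be iris (nothing else left).
So house 1 gets oboe for instrument.
By clue 3, the carnation grower is in house 2.
House 3 flower: only tulip fits.
So house 4 gets daisy for flower.
By clue 2, the flute player is in house 3.
House 2's instrument must be saxophone (nothing else left).
So: house 1 = iris/oboe, house 2 = carnation/saxophone, house 3 = tulip/flute, house 4 = daisy/drum.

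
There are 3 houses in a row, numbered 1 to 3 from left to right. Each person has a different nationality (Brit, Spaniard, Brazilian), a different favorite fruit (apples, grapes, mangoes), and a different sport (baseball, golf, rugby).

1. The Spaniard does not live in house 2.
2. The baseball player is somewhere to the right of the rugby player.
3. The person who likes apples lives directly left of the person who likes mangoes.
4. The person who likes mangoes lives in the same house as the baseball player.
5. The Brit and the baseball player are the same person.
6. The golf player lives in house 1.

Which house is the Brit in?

Clue 6: the golf player is in house 1.
So house 2 gets rugby for sport.
That leaves baseball as the sport for house 3.
Clue 4: the person who likes mangoes is in house 3.
The Brit is in house 3 (clue 5).
That leaves Spaniard as the nationality for house 1.
The only nationality still possible for house 2 is Brazilian.
From clue 3, the person who likes apples must be in house 2.
House 1's favorite fruit must be grapes (nothing else left).
So: house 1 = Spaniard/grapes/golf, house 2 = Brazilian/apples/rugby, house 3 = Brit/mangoes/baseball.

3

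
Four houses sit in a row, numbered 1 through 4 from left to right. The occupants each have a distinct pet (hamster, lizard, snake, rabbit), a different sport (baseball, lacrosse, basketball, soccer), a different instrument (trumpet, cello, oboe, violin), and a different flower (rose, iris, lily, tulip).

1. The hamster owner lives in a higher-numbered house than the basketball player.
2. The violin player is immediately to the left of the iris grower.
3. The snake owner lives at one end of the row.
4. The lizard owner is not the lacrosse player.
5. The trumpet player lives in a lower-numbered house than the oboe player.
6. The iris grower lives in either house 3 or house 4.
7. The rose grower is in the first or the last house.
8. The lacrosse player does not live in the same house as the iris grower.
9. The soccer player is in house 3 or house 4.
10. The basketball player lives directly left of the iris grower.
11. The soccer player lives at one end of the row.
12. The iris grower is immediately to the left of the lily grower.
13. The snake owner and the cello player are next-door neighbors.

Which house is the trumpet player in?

1

Clue 11: the soccer player is in house 4.
The iris grower is in house 3 (clue 12).
From clue 12, the lily grower must be in house 4.
So house 4 gets oboe for instrument.
House 2 flower: only tulip fits.
By clue 2, the violin player is in house 2.
Clue 10 places the basketball player in house 2.
House 3's sport must be baseball (nothing else left).
House 1 instrument: only trumpet fits.
So house 3 gets cello for instrument.
The only flower still possible for house 1 is rose.
From clue 13, the snake owner must be in house 4.
House 1's pet must be rabbit (nothing else left).
House 2 pet: only lizard fits.
So house 3 gets hamster for pet.
House 1 sport: only lacrosse fits.
So: house 1 = rabbit/lacrosse/trumpet/rose, house 2 = lizard/basketball/violin/tulip, house 3 = hamster/baseball/cello/iris, house 4 = snake/soccer/oboe/lily.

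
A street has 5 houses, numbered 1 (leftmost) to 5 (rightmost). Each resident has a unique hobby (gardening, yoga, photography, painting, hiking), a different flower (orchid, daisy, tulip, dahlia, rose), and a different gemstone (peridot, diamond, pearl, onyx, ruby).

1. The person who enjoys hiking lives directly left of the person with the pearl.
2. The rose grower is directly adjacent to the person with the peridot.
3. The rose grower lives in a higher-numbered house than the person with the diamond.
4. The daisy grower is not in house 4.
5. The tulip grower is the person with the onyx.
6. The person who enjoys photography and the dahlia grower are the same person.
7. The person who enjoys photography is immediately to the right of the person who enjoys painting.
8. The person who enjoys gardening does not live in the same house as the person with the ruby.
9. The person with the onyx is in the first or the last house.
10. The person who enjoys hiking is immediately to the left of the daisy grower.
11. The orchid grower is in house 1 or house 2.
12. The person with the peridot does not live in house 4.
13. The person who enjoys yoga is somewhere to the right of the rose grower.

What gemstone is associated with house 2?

The only gemstone still possible for house 4 is ruby.
The orchid grower is narrowed to house 1 or 2; consider each.
Placing it in house 1 leads to a contradiction, so it's in house 2.
House 1 flower: only tulip fits.
Clue 5 places the person with the onyx in house 1.
House 1 hobby: only gardening fits.
The person who enjoys hiking is narrowed to house 2 or 4; consider each.
Placing it in house 2 leads to a contradiction, so it's in house 4.
Clue 1: the person with the pearl is in house 5.
By clue 10, the daisy grower is in house 5.
That leaves painting as the hobby for house 2.
That leaves photography as the hobby for house 3.
So house 5 gets yoga for hobby.
The dahlia grower is in house 3 (clue 6).
House 4 flower: only rose fits.
By clue 2, the person with the peridot is in house 3.
That leaves diamond as the gemstone for house 2.
So: house 1 = gardening/tulip/onyx, house 2 = painting/orchid/diamond, house 3 = photography/dahlia/peridot, house 4 = hiking/rose/ruby, house 5 = yoga/daisy/pearl.

diamond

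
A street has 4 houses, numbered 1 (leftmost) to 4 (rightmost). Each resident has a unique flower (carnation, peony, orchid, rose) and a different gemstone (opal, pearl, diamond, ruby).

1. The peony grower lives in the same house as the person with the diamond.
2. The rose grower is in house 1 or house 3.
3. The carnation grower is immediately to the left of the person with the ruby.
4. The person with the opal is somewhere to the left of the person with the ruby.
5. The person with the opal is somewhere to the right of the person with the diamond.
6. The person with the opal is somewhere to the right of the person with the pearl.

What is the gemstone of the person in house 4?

That leaves ruby as the gemstone for house 4.
By clue 3, the carnation grower is in house 3.
The only flower still possible for house 1 is rose.
The only flower still possible for house 4 is orchid.
House 3 gemstone: only opal fits.
By clue 1, the person with the diamond is in house 2.
House 2's flower must be peony (nothing else left).
So house 1 gets pearl for gemstone.
So: house 1 = rose/pearl, house 2 = peony/diamond, house 3 = carnation/opal, house 4 = orchid/ruby.

ruby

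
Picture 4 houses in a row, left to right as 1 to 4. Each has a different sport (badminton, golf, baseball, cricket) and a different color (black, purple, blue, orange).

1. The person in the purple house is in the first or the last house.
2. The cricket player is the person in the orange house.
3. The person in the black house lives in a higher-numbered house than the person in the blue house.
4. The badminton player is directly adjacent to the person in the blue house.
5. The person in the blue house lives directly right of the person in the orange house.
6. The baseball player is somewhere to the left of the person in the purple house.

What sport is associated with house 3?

badminton

Clue 6 places the person in the purple house in house 4.
House 1's color must be orange (nothing else left).
Clue 2: the cricket player is in house 1.
The person in the black house is in house 3 (clue 3).
By clue 3, the person in the blue house is in house 2.
That leaves golf as the sport for house 4.
That leaves baseball as the sport for house 2.
The only sport still possible for house 3 is badminton.
So: house 1 = cricket/orange, house 2 = baseball/blue, house 3 = badminton/black, house 4 = golf/purple.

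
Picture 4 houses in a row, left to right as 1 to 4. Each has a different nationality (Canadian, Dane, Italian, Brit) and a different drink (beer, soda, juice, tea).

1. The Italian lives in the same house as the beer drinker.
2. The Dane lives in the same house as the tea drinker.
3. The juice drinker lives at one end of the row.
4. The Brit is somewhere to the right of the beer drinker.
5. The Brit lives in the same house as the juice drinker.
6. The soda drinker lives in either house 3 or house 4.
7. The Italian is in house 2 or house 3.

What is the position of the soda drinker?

3

Clue 5 places the Brit in house 4.
From clue 5, the juice drinker must be in house 4.
House 1 drink: only tea fits.
So house 2 gets beer for drink.
The only drink still possible for house 3 is soda.
By clue 1, the Italian is in house 2.
From clue 2, the Dane must be in house 1.
So house 3 gets Canadian for nationality.
So: house 1 = Dane/tea, house 2 = Italian/beer, house 3 = Canadian/soda, house 4 = Brit/juice.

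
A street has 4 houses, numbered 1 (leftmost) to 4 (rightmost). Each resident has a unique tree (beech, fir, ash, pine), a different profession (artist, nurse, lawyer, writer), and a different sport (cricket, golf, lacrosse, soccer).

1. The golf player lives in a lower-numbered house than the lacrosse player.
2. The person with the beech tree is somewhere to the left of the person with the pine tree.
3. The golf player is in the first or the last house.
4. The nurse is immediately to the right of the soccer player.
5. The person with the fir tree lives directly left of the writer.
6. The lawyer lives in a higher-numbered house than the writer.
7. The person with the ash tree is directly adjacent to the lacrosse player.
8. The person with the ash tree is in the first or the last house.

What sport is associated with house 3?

The golf player is in house 1 (clue 3).
That leaves artist as the profession for house 1.
House 2 profession: only writer fits.
So house 4 gets cricket for sport.
Clue 5 places the person with the fir tree in house 1.
That leaves ash as the tree for house 4.
Clue 2 places the person with the beech tree in house 2.
Clue 2 places the person with the pine tree in house 3.
Clue 7 places the lacrosse player in house 3.
So house 2 gets soccer for sport.
Clue 4 places the nurse in house 3.
House 4's profession must be lawyer (nothing else left).
So: house 1 = fir/artist/golf, house 2 = beech/writer/soccer, house 3 = pine/nurse/lacrosse, house 4 = ash/lawyer/cricket.

lacrosse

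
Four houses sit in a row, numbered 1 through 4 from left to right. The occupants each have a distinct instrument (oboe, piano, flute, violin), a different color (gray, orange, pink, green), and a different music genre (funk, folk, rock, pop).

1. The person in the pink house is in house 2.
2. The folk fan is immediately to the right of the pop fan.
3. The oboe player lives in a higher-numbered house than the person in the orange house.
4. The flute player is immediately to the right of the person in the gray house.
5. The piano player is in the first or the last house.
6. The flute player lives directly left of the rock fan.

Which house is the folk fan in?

2

By clue 1, the person in the pink house is in house 2.
The only color still possible for house 4 is green.
From clue 4, the flute player must be in house 2.
By clue 4, the person in the gray house is in house 1.
Clue 6: the rock fan is in house 3.
So house 3 gets orange for color.
Clue 2: the folk fan is in house 2.
By clue 2, the pop fan is in house 1.
By clue 3, the oboe player is in house 4.
House 1's instrument must be piano (nothing else left).
House 3 instrument: only violin fits.
The only music genre still possible for house 4 is funk.
So: house 1 = piano/gray/pop, house 2 = flute/pink/folk, house 3 = violin/orange/rock, house 4 = oboe/green/funk.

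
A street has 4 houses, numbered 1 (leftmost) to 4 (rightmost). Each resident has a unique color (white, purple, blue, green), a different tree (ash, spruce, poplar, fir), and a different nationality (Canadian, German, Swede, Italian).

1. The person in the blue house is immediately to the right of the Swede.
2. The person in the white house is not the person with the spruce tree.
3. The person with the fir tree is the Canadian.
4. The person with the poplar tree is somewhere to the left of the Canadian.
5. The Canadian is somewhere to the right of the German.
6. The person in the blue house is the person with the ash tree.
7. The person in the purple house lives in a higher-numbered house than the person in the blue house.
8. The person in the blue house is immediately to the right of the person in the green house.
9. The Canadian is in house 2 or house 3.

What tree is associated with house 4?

spruce

House 4's nationality must be Italian (nothing else left).
That leaves spruce as the tree for house 4.
So house 3 gets Canadian for nationality.
Clue 3: the person with the fir tree is in house 3.
That leaves purple as the color for house 4.
House 1's tree must be poplar (nothing else left).
House 2's tree must be ash (nothing else left).
Clue 6 places the person in the blue house in house 2.
By clue 8, the person in the green house is in house 1.
The only color still possible for house 3 is white.
Clue 1 places the Swede in house 1.
The only nationality still possible for house 2 is German.
So: house 1 = green/poplar/Swede, house 2 = blue/ash/German, house 3 = white/fir/Canadian, house 4 = purple/spruce/Italian.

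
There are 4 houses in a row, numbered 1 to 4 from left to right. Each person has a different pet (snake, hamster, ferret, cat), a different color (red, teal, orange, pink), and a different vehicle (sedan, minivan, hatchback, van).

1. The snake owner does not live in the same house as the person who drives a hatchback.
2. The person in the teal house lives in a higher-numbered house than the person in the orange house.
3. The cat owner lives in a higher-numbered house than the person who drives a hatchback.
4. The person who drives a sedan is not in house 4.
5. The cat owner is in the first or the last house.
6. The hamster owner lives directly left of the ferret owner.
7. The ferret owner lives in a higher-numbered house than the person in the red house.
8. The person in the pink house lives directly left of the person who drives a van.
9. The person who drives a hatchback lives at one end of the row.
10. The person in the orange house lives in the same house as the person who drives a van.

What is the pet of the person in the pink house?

ferret

From clue 5, the cat owner must be in house 4.
From clue 9, the person who drives a hatchback must be in house 1.
That leaves teal as the color for house 4.
House 4's vehicle must be minivan (nothing else left).
House 1 pet: only hamster fits.
House 3 color: only orange fits.
Clue 6 places the ferret owner in house 2.
From clue 7, the person in the red house must be in house 1.
Clue 10 places the person who drives a van in house 3.
House 3's pet must be snake (nothing else left).
House 2 color: only pink fits.
So house 2 gets sedan for vehicle.
So: house 1 = hamster/red/hatchback, house 2 = ferret/pink/sedan, house 3 = snake/orange/van, house 4 = cat/teal/minivan.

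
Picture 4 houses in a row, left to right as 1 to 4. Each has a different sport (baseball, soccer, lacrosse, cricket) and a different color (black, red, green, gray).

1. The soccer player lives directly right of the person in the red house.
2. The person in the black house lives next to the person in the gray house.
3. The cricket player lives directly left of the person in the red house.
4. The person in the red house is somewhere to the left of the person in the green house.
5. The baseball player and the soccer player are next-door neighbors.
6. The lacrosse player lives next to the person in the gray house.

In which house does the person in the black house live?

1

The cricket player is narrowed to house 1 or 2; consider each.
Placing it in house 1 leads to a contradiction, so it's in house 2.
Clue 3: the person in the red house is in house 3.
From clue 4, the person in the green house must be in house 4.
The only sport still possible for house 1 is lacrosse.
Clue 1 places the soccer player in house 4.
From clue 5, the baseball player must be in house 3.
By clue 6, the person in the gray house is in house 2.
That leaves black as the color for house 1.
So: house 1 = lacrosse/black, house 2 = cricket/gray, house 3 = baseball/red, house 4 = soccer/green.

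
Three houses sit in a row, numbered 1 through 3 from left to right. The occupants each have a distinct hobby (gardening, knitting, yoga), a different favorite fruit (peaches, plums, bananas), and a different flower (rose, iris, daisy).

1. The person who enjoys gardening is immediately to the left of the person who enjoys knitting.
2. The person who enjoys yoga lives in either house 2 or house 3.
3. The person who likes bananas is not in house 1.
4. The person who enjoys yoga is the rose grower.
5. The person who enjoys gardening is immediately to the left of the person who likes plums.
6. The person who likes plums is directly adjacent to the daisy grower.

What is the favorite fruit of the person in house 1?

peaches

That leaves gardening as the hobby for house 1.
So house 1 gets peaches for favorite fruit.
Clue 1 places the person who enjoys knitting in house 2.
Clue 5: the person who likes plums is in house 2.
House 3's hobby must be yoga (nothing else left).
House 3 favorite fruit: only bananas fits.
By clue 4, the rose grower is in house 3.
So house 1 gets daisy for flower.
House 2's flower must be iris (nothing else left).
So: house 1 = gardening/peaches/daisy, house 2 = knitting/plums/iris, house 3 = yoga/bananas/rose.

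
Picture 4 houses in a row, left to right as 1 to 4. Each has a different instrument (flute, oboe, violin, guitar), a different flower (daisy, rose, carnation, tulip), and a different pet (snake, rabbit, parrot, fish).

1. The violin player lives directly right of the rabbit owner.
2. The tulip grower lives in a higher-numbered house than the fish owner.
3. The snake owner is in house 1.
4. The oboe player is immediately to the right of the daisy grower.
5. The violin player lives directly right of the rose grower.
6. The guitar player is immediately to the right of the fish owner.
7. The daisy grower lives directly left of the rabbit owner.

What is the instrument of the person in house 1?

flute

Clue 3: the snake owner is in house 1.
House 1 instrument: only flute fits.
House 4 pet: only parrot fits.
House 2's instrument must be oboe (nothing else left).
The daisy grower is in house 1 (clue 4).
Clue 7 places the rabbit owner in house 2.
House 3's pet must be fish (nothing else left).
Clue 1 places the violin player in house 3.
Clue 2: the tulip grower is in house 4.
Clue 5 places the rose grower in house 2.
Clue 6: the guitar player is in house 4.
House 3's flower must be carnation (nothing else left).
So: house 1 = flute/daisy/snake, house 2 = oboe/rose/rabbit, house 3 = violin/carnation/fish, house 4 = guitar/tulip/parrot.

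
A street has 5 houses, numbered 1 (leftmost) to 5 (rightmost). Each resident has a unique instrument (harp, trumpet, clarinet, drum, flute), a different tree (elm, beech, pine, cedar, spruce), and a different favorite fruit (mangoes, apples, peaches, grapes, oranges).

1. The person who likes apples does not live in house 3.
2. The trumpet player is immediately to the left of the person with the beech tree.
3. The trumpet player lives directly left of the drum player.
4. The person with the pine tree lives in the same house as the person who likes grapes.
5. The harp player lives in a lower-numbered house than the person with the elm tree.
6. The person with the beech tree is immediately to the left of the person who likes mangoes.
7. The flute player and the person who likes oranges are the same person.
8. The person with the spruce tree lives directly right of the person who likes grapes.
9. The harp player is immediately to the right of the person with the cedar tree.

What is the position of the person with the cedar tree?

1

The drum player is narrowed to house 2 or 3 or 4; consider each.
Placing it in house 2 and house 3 leads to a contradiction, so it's in house 4.
Clue 3 places the trumpet player in house 3.
Clue 2: the person with the beech tree is in house 4.
By clue 6, the person who likes mangoes is in house 5.
Clue 9 places the person with the cedar tree in house 1.
That leaves harp as the instrument for house 2.
From clue 7, the flute player must be in house 1.
Clue 7: the person who likes oranges is in house 1.
By clue 8, the person with the spruce tree is in house 3.
The person who likes grapes is in house 2 (clue 8).
So house 5 gets clarinet for instrument.
That leaves pine as the tree for house 2.
House 5 tree: only elm fits.
The only favorite fruit still possible for house 3 is peaches.
House 4's favorite fruit must be apples (nothing else left).
So: house 1 = flute/cedar/oranges, house 2 = harp/pine/grapes, house 3 = trumpet/spruce/peaches, house 4 = drum/beech/apples, house 5 = clarinet/elm/mangoes.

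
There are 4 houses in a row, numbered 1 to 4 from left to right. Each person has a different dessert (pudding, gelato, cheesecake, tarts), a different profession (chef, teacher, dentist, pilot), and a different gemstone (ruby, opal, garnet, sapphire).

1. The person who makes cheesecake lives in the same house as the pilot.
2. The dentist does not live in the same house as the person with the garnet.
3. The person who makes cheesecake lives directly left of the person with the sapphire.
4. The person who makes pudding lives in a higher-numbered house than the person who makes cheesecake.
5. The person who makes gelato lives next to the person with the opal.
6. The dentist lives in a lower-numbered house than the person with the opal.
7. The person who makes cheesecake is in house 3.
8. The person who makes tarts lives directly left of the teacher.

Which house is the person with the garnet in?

From clue 7, the person who makes cheesecake must be in house 3.
By clue 1, the pilot is in house 3.
Clue 3 places the person with the sapphire in house 4.
By clue 4, the person who makes pudding is in house 4.
So house 4 gets chef for profession.
The person who makes tarts is in house 1 (clue 8).
House 2's dessert must be gelato (nothing else left).
The only profession still possible for house 1 is dentist.
The only profession still possible for house 2 is teacher.
From clue 5, the person with the opal must be in house 3.
House 1's gemstone must be ruby (nothing else left).
So house 2 gets garnet for gemstone.
So: house 1 = tarts/dentist/ruby, house 2 = gelato/teacher/garnet, house 3 = cheesecake/pilot/opal, house 4 = pudding/chef/sapphire.

2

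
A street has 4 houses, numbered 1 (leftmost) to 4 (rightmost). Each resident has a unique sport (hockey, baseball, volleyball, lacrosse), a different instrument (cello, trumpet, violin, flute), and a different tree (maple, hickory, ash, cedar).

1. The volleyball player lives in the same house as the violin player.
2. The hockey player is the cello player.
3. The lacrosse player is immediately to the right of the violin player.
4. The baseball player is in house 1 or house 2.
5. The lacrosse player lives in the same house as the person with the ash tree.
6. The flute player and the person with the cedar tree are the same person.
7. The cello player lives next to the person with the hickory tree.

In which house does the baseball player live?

The baseball player is narrowed to house 1 or 2; consider each.
Placing it in house 2 leads to a contradiction, so it's in house 1.
The lacrosse player is narrowed to house 3 or 4; consider each.
Placing it in house 3 leads to a contradiction, so it's in house 4.
The violin player is in house 3 (clue 3).
From clue 5, the person with the ash tree must be in house 4.
From clue 1, the volleyball player must be in house 3.
Clue 2 places the hockey player in house 2.
By clue 2, the cello player is in house 2.
That leaves flute as the instrument for house 1.
House 4 instrument: only trumpet fits.
Clue 6 places the person with the cedar tree in house 1.
So house 2 gets maple for tree.
House 3 tree: only hickory fits.
So: house 1 = baseball/flute/cedar, house 2 = hockey/cello/maple, house 3 = volleyball/violin/hickory, house 4 = lacrosse/trumpet/ash.

1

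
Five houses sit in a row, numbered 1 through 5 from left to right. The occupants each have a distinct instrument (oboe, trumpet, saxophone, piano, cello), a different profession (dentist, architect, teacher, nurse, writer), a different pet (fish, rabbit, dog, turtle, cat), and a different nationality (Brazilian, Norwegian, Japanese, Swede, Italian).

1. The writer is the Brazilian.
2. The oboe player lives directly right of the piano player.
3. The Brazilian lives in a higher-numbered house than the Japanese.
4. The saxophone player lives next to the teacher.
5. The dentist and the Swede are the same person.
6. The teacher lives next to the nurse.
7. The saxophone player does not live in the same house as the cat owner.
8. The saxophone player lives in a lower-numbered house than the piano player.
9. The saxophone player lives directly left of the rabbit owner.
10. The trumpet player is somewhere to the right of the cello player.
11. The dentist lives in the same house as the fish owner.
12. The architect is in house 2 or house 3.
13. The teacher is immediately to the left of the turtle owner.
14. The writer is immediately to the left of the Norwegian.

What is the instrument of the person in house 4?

The architect is narrowed to house 2 or 3; consider each.
Placing it in house 3 leads to a contradiction, so it's in house 2.
So house 1 gets cello for instrument.
House 1 profession: only dentist fits.
That leaves nurse as the profession for house 5.
From clue 5, the Swede must be in house 1.
Clue 6: the teacher is in house 4.
The fish owner is in house 1 (clue 11).
By clue 13, the turtle owner is in house 5.
That leaves writer as the profession for house 3.
The Brazilian is in house 3 (clue 1).
Clue 3: the Japanese is in house 2.
By clue 4, the saxophone player is in house 3.
From clue 8, the piano player must be in house 4.
By clue 9, the rabbit owner is in house 4.
From clue 14, the Norwegian must be in house 4.
That leaves trumpet as the instrument for house 2.
The only instrument still possible for house 5 is oboe.
So house 2 gets cat for pet.
So house 3 gets dog for pet.
The only nationality still possible for house 5 is Italian.
So: house 1 = cello/dentist/fish/Swede, house 2 = trumpet/architect/cat/Japanese, house 3 = saxophone/writer/dog/Brazilian, house 4 = piano/teacher/rabbit/Norwegian, house 5 = oboe/nurse/turtle/Italian.

piano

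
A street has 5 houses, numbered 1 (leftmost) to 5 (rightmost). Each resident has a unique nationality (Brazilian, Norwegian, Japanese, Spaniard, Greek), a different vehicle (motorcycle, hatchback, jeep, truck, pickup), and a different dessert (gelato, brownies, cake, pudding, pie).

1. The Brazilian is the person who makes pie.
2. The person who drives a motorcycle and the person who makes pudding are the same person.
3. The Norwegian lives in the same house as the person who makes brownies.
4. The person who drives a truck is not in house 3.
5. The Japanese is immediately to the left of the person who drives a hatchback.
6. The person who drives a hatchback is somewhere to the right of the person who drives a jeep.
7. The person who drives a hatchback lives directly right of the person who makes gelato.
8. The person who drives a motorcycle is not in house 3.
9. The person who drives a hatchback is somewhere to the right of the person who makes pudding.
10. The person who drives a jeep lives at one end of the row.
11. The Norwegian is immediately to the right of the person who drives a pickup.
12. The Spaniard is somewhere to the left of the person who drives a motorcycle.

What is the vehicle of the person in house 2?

The person who drives a jeep is in house 1 (clue 10).
The person who drives a motorcycle is narrowed to house 2 or 4; consider each.
Placing it in house 4 leads to a contradiction, so it's in house 2.
By clue 2, the person who makes pudding is in house 2.
The Spaniard is in house 1 (clue 12).
House 3 vehicle: only pickup fits.
That leaves cake as the dessert for house 1.
By clue 11, the Norwegian is in house 4.
House 2's nationality must be Greek (nothing else left).
That leaves Japanese as the nationality for house 3.
That leaves Brazilian as the nationality for house 5.
By clue 1, the person who makes pie is in house 5.
By clue 3, the person who makes brownies is in house 4.
The person who drives a hatchback is in house 4 (clue 5).
The person who makes gelato is in house 3 (clue 7).
House 5 vehicle: only truck fits.
So: house 1 = Spaniard/jeep/cake, house 2 = Greek/motorcycle/pudding, house 3 = Japanese/pickup/gelato, house 4 = Norwegian/hatchback/brownies, house 5 = Brazilian/truck/pie.

motorcycle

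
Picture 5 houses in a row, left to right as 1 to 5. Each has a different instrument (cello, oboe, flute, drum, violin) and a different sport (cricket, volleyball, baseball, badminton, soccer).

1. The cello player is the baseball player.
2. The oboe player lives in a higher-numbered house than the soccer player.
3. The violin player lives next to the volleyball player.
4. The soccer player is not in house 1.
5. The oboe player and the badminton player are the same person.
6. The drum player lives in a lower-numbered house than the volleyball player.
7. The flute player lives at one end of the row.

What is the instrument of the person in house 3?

The flute player is narrowed to house 1 or 5; consider each.
Placing it in house 1 leads to a contradiction, so it's in house 5.
The oboe player is narrowed to house 3 or 4; consider each.
Placing it in house 4 leads to a contradiction, so it's in house 3.
Clue 2: the soccer player is in house 2.
Clue 5: the badminton player is in house 3.
Clue 3 places the violin player in house 4.
The volleyball player is in house 5 (clue 3).
House 2's instrument must be drum (nothing else left).
From clue 1, the baseball player must be in house 1.
That leaves cello as the instrument for house 1.
House 4's sport must be cricket (nothing else left).
So: house 1 = cello/baseball, house 2 = drum/soccer, house 3 = oboe/badminton, house 4 = violin/cricket, house 5 = flute/volleyball.

oboe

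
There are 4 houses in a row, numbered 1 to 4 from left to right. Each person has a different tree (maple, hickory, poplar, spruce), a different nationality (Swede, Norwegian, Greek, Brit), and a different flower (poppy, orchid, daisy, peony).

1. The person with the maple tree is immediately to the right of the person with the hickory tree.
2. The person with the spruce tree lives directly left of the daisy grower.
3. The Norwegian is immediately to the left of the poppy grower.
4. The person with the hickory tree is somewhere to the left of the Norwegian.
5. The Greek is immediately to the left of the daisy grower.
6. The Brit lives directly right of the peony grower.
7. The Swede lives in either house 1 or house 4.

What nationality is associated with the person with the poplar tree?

Swede

So house 4 gets poplar for tree.
The person with the hickory tree is narrowed to house 1 or 2; consider each.
Placing it in house 1 leads to a contradiction, so it's in house 2.
Clue 1 places the person with the maple tree in house 3.
Clue 4: the Norwegian is in house 3.
The only tree still possible for house 1 is spruce.
From clue 2, the daisy grower must be in house 2.
Clue 3 places the poppy grower in house 4.
From clue 5, the Greek must be in house 1.
House 2's nationality must be Brit (nothing else left).
The only nationality still possible for house 4 is Swede.
Clue 6: the peony grower is in house 1.
That leaves orchid as the flower for house 3.
So: house 1 = spruce/Greek/peony, house 2 = hickory/Brit/daisy, house 3 = maple/Norwegian/orchid, house 4 = poplar/Swede/poppy.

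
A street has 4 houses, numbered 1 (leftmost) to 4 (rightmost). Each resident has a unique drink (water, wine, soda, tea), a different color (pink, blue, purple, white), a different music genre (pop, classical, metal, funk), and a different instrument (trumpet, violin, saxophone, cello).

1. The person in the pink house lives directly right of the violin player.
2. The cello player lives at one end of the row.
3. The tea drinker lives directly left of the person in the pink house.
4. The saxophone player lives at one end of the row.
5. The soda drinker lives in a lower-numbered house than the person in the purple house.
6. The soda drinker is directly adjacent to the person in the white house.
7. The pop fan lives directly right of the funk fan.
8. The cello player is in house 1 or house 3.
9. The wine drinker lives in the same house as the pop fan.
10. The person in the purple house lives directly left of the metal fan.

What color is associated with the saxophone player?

pink

The cello player is in house 1 (clue 8).
The only instrument still possible for house 4 is saxophone.
The soda drinker is narrowed to house 1 or 2; consider each.
Placing it in house 2 leads to a contradiction, so it's in house 1.
Clue 6: the person in the white house is in house 2.
The only color still possible for house 1 is blue.
House 4 color: only pink fits.
Clue 1 places the violin player in house 3.
From clue 3, the tea drinker must be in house 3.
The metal fan is in house 4 (clue 10).
House 3 color: only purple fits.
House 2 instrument: only trumpet fits.
By clue 9, the wine drinker is in house 2.
From clue 9, the pop fan must be in house 2.
So house 4 gets water for drink.
House 1's music genre must be funk (nothing else left).
House 3's music genre must be classical (nothing else left).
So: house 1 = soda/blue/funk/cello, house 2 = wine/white/pop/trumpet, house 3 = tea/purple/classical/violin, house 4 = water/pink/metal/saxophone.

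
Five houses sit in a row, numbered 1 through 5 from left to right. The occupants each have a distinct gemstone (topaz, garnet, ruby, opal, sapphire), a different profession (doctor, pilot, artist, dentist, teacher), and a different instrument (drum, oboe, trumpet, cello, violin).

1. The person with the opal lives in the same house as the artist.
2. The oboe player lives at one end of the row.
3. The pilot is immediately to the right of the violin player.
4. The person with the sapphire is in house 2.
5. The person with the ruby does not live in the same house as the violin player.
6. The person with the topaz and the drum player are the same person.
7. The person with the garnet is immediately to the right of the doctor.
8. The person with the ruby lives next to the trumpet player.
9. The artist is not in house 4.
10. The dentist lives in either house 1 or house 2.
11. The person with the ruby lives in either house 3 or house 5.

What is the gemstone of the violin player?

garnet

The person with the sapphire is in house 2 (clue 4).
The person with the ruby is narrowed to house 3 or 5; consider each.
Placing it in house 5 leads to a contradiction, so it's in house 3.
The only instrument still possible for house 3 is cello.
The person with the garnet is narrowed to house 4 or 5; consider each.
Placing it in house 5 leads to a contradiction, so it's in house 4.
Clue 7: the doctor is in house 3.
House 4 profession: only teacher fits.
House 2 instrument: only trumpet fits.
So house 4 gets violin for instrument.
Clue 3: the pilot is in house 5.
House 1's profession must be artist (nothing else left).
House 2's profession must be dentist (nothing else left).
Clue 1 places the person with the opal in house 1.
The only gemstone still possible for house 5 is topaz.
By clue 6, the drum player is in house 5.
House 1 instrument: only oboe fits.
So: house 1 = opal/artist/oboe, house 2 = sapphire/dentist/trumpet, house 3 = ruby/doctor/cello, house 4 = garnet/teacher/violin, house 5 = topaz/pilot/drum.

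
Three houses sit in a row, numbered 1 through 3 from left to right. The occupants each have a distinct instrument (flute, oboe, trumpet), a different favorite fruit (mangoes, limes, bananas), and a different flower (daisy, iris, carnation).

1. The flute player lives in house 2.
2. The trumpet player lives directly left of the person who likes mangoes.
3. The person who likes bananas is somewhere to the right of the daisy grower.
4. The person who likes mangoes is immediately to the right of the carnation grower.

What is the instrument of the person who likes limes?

trumpet

From clue 1, the flute player must be in house 2.
House 1 instrument: only trumpet fits.
House 3 instrument: only oboe fits.
House 1's favorite fruit must be limes (nothing else left).
House 3's flower must be iris (nothing else left).
By clue 2, the person who likes mangoes is in house 2.
By clue 4, the carnation grower is in house 1.
That leaves bananas as the favorite fruit for house 3.
House 2's flower must be daisy (nothing else left).
So: house 1 = trumpet/limes/carnation, house 2 = flute/mangoes/daisy, house 3 = oboe/bananas/iris.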